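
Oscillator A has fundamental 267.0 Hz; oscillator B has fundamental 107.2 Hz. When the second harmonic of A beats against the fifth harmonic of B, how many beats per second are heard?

Second harmonic of the first: 2·267.0 = 534.0 Hz.
Fifth harmonic of the second: 5·107.2 = 536.0 Hz.
f_beat = |534.0 − 536.0| = 2.0 Hz.

2.0 Hz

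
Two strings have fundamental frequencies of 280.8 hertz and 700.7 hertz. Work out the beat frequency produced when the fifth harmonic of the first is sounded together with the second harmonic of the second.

Fifth harmonic of the first: 5·280.8 = 1404.0 Hz.
Second harmonic of the second: 2·700.7 = 1401.4 Hz.
f_beat = |1404.0 − 1401.4| = 2.6 Hz.

2.6 Hz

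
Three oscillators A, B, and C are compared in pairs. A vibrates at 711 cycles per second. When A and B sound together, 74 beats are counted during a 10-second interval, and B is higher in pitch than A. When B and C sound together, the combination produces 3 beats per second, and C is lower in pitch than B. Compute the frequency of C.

A–B: Beat frequency = 74/10 = 7.4 Hz.
B is above A, so f_B = 711 + 7.4 = 718.4 Hz.
C is below B, so f_C = 718.4 − 3 = 715.4 Hz.

715.4 Hz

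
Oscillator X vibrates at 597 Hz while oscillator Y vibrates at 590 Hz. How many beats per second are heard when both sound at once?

7 Hz

f_beat = |f₁ − f₂|.
|597 − 590| = 7 Hz.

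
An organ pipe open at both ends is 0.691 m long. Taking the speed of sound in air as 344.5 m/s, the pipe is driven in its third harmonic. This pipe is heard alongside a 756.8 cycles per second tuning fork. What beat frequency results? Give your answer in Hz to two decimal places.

8.97 Hz

Open pipe: f_n = n·v/(2L) = 3·344.5/(2·0.691) = 747.8292 Hz.
f_beat = |747.8292 − 756.8| = 8.97 Hz.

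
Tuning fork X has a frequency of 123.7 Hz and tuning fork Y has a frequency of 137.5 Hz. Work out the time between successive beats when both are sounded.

f_beat = |123.7 − 137.5| = 13.8 Hz.
Beat period T = 1 / f_beat = 1 / 13.8 s.

0.072 s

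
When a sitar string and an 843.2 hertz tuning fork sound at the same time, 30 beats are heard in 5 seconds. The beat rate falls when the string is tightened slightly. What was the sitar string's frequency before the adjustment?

Beat frequency = 30/5 = 6 Hz.
|f − 843.2| = 6, so the sitar string was at either 837.2 Hz or 849.2 Hz.
Increasing tension raises a string's frequency; the adjustment raises the sitar string's frequency.
The beat rate fell, so the adjustment moved the sitar string toward 843.2 Hz — it must have started below the reference.

837.2 Hz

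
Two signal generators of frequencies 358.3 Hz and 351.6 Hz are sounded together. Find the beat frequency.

The beat frequency equals the magnitude of the frequency difference.
|358.3 − 351.6| = 6.7 Hz.

6.7 Hz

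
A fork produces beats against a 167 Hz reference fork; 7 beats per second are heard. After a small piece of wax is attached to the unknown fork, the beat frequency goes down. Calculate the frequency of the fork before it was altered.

|f − 167| = 7, so the fork was at either 160 Hz or 174 Hz.
Loading a fork with wax lowers its frequency; the adjustment lowers the fork's frequency.
The beat rate fell, so the adjustment moved the fork toward 167 Hz — it must have started above the reference.

174 Hz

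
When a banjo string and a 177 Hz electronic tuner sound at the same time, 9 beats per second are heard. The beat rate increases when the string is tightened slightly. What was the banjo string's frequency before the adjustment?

186 Hz

|f − 177| = 9, so the banjo string was at either 168 Hz or 186 Hz.
Increasing tension raises a string's frequency; the adjustment raises the banjo string's frequency.
The beat rate rose, so the adjustment moved the banjo string further from 177 Hz — it was already above the reference.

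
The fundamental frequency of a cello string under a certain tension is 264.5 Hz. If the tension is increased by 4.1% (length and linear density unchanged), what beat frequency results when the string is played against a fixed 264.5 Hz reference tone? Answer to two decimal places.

For a string, f ∝ √T, so the new frequency is 264.5·√1.041 = 269.8678 Hz.
f_beat = |269.8678 − 264.5| = 5.37 Hz.

5.37 Hz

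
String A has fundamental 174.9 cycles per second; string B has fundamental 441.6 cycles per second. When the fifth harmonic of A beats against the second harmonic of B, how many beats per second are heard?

8.7 Hz

Fifth harmonic of the first: 5·174.9 = 874.5 Hz.
Second harmonic of the second: 2·441.6 = 883.2 Hz.
f_beat = |874.5 − 883.2| = 8.7 Hz.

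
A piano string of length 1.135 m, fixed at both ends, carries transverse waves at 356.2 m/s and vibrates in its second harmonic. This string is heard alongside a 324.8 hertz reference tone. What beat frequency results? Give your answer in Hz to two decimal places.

For a string fixed at both ends, f_n = n·v/(2L) = 2·356.2/(2·1.135) = 313.8326 Hz.
f_beat = |313.8326 − 324.8| = 10.97 Hz.

10.97 Hz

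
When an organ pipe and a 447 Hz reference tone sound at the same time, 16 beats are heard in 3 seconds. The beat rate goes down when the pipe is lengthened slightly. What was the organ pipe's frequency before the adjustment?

Beat frequency = 16/3 = 5.3333 Hz.
|f − 447| = 5.3333, so the organ pipe was at either 441.6667 Hz or 452.3333 Hz.
A longer pipe has a lower fundamental; the adjustment lowers the organ pipe's frequency.
The beat rate fell, so the adjustment moved the organ pipe toward 447 Hz — it must have started above the reference.

452.3333 Hz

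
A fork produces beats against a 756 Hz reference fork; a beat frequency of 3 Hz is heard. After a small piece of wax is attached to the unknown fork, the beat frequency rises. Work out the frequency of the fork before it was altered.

|f − 756| = 3, so the fork was at either 753 Hz or 759 Hz.
Loading a fork with wax lowers its frequency; the adjustment lowers the fork's frequency.
The beat rate rose, so the adjustment moved the fork further from 756 Hz — it was already below the reference.

753 Hz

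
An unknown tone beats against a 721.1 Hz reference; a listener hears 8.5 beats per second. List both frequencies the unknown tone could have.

|f − 721.1| = 8.5, so f = 721.1 ± 8.5.

712.6 Hz or 729.6 Hz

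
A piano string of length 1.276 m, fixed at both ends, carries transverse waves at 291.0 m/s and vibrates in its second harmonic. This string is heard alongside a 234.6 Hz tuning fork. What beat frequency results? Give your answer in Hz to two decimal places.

For a string fixed at both ends, f_n = n·v/(2L) = 2·291.0/(2·1.276) = 228.0564 Hz.
f_beat = |228.0564 − 234.6| = 6.54 Hz.

6.54 Hz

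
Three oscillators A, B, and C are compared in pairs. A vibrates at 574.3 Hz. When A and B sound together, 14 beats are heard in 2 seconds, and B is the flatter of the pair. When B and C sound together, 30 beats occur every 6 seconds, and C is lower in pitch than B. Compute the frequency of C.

A–B: Beat frequency = 14/2 = 7 Hz.
B is below A, so f_B = 574.3 − 7 = 567.3 Hz.
B–C: Beat frequency = 30/6 = 5 Hz.
C is below B, so f_C = 567.3 − 5 = 562.3 Hz.

562.3 Hz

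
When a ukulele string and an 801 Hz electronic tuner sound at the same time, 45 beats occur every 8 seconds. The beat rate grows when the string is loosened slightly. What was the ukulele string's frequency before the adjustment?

Beat frequency = 45/8 = 5.625 Hz.
|f − 801| = 5.625, so the ukulele string was at either 795.375 Hz or 806.625 Hz.
Reducing tension lowers a string's frequency; the adjustment lowers the ukulele string's frequency.
The beat rate rose, so the adjustment moved the ukulele string further from 801 Hz — it was already below the reference.

795.375 Hz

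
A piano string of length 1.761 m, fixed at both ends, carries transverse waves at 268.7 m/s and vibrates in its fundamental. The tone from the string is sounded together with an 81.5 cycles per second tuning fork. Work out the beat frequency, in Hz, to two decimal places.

5.21 Hz

For a string fixed at both ends, f_n = n·v/(2L) = 1·268.7/(2·1.761) = 76.2919 Hz.
f_beat = |76.2919 − 81.5| = 5.21 Hz.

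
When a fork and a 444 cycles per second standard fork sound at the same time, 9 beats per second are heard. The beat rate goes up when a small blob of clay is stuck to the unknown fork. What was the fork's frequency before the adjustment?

435 Hz

|f − 444| = 9, so the fork was at either 435 Hz or 453 Hz.
Adding mass to a fork lowers its frequency; the adjustment lowers the fork's frequency.
The beat rate rose, so the adjustment moved the fork further from 444 Hz — it was already below the reference.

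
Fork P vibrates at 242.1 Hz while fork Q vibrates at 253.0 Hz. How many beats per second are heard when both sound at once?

10.9 Hz

The beat frequency equals the magnitude of the frequency difference.
|242.1 − 253.0| = 10.9 Hz.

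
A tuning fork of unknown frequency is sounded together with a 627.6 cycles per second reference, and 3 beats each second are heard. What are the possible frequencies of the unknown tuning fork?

624.6 Hz or 630.6 Hz

|f − 627.6| = 3, so f = 627.6 ± 3.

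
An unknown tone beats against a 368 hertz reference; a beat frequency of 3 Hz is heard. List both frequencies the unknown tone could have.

|f − 368| = 3, so f = 368 ± 3.

365 Hz or 371 Hz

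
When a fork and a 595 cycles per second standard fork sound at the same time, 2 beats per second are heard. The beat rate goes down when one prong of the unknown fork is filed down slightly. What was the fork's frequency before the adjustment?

593 Hz

|f − 595| = 2, so the fork was at either 593 Hz or 597 Hz.
Filing a prong removes mass and raises the fork's frequency; the adjustment raises the fork's frequency.
The beat rate fell, so the adjustment moved the fork toward 595 Hz — it must have started below the reference.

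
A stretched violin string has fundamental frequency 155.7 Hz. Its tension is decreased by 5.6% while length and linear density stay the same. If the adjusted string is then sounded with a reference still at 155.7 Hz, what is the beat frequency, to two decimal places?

4.42 Hz

For a string, f ∝ √T, so the new frequency is 155.7·√0.944 = 151.2776 Hz.
f_beat = |151.2776 − 155.7| = 4.42 Hz.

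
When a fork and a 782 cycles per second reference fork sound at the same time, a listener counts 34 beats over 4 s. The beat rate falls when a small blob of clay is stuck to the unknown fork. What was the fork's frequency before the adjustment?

Beat frequency = 34/4 = 8.5 Hz.
|f − 782| = 8.5, so the fork was at either 773.5 Hz or 790.5 Hz.
Adding mass to a fork lowers its frequency; the adjustment lowers the fork's frequency.
The beat rate fell, so the adjustment moved the fork toward 782 Hz — it must have started above the reference.

790.5 Hz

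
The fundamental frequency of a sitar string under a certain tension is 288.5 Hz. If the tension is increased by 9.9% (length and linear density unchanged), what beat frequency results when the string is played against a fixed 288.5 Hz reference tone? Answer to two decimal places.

13.94 Hz

For a string, f ∝ √T, so the new frequency is 288.5·√1.099 = 302.4438 Hz.
f_beat = |302.4438 − 288.5| = 13.94 Hz.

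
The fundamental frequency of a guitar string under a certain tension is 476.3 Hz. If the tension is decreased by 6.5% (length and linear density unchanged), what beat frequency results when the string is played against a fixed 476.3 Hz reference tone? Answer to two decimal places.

15.74 Hz

For a string, f ∝ √T, so the new frequency is 476.3·√0.935 = 460.5602 Hz.
f_beat = |460.5602 − 476.3| = 15.74 Hz.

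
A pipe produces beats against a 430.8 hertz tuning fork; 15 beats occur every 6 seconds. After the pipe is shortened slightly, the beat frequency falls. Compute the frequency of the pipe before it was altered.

Beat frequency = 15/6 = 2.5 Hz.
|f − 430.8| = 2.5, so the pipe was at either 428.3 Hz or 433.3 Hz.
A shorter pipe has a higher fundamental; the adjustment raises the pipe's frequency.
The beat rate fell, so the adjustment moved the pipe toward 430.8 Hz — it must have started below the reference.

428.3 Hz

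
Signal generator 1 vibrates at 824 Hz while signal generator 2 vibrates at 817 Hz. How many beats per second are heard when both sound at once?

f_beat = |f₁ − f₂|.
|824 − 817| = 7 Hz.

7 Hz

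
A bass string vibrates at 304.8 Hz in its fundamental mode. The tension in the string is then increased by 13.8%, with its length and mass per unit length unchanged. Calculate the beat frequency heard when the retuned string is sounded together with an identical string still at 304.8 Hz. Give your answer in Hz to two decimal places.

20.35 Hz

For a string, f ∝ √T, so the new frequency is 304.8·√1.138 = 325.1517 Hz.
f_beat = |325.1517 − 304.8| = 20.35 Hz.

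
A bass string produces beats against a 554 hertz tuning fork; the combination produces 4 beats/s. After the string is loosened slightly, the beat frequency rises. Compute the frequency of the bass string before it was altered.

550 Hz

|f − 554| = 4, so the bass string was at either 550 Hz or 558 Hz.
Reducing tension lowers a string's frequency; the adjustment lowers the bass string's frequency.
The beat rate rose, so the adjustment moved the bass string further from 554 Hz — it was already below the reference.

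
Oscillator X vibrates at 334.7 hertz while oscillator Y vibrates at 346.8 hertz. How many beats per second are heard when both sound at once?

12.1 Hz

f_beat = |f₁ − f₂|.
|334.7 − 346.8| = 12.1 Hz.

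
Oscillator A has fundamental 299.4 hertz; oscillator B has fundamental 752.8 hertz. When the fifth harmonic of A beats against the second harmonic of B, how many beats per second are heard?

8.6 Hz

Fifth harmonic of the first: 5·299.4 = 1497.0 Hz.
Second harmonic of the second: 2·752.8 = 1505.6 Hz.
f_beat = |1497.0 − 1505.6| = 8.6 Hz.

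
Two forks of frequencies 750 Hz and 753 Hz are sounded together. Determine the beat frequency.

f_beat = |f₁ − f₂|.
|750 − 753| = 3 Hz.

3 Hz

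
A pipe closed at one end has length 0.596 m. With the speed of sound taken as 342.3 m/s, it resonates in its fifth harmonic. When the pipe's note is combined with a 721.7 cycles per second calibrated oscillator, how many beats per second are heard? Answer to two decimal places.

3.79 Hz

Closed pipe (odd harmonics): f_n = n·v/(4L) = 5·342.3/(4·0.596) = 717.9111 Hz.
f_beat = |717.9111 − 721.7| = 3.79 Hz.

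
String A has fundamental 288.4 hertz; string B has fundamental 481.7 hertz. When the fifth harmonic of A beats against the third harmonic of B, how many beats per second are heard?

3.1 Hz

Fifth harmonic of the first: 5·288.4 = 1442.0 Hz.
Third harmonic of the second: 3·481.7 = 1445.1 Hz.
f_beat = |1442.0 − 1445.1| = 3.1 Hz.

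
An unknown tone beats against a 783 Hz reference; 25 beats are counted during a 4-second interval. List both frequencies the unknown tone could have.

Beat frequency = 25/4 = 6.25 Hz.
|f − 783| = 6.25, so f = 783 ± 6.25.

776.75 Hz or 789.25 Hz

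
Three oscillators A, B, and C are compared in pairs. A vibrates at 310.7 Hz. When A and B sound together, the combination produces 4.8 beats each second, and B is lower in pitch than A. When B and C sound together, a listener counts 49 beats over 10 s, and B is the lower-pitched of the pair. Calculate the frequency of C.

310.8 Hz

B is below A, so f_B = 310.7 − 4.8 = 305.9 Hz.
B–C: Beat frequency = 49/10 = 4.9 Hz.
C is above B, so f_C = 305.9 + 4.9 = 310.8 Hz.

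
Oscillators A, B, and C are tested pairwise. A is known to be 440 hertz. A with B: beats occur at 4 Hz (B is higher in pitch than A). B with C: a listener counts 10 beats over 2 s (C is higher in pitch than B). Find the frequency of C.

449 Hz

B is above A, so f_B = 440 + 4 = 444 Hz.
B–C: Beat frequency = 10/2 = 5 Hz.
C is above B, so f_C = 444 + 5 = 449 Hz.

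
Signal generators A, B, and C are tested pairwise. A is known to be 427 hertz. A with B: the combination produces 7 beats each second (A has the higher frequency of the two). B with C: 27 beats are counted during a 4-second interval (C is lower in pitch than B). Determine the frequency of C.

B is below A, so f_B = 427 − 7 = 420 Hz.
B–C: Beat frequency = 27/4 = 6.75 Hz.
C is below B, so f_C = 420 − 6.75 = 413.25 Hz.

413.25 Hz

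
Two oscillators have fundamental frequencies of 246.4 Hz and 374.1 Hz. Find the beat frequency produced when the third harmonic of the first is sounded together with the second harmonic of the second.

Third harmonic of the first: 3·246.4 = 739.2 Hz.
Second harmonic of the second: 2·374.1 = 748.2 Hz.
f_beat = |739.2 − 748.2| = 9.0 Hz.

9.0 Hz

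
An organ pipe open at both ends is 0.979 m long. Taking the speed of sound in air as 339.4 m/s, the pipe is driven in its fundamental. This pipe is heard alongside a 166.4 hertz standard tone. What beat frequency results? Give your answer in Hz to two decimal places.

6.94 Hz

Open pipe: f_n = n·v/(2L) = 1·339.4/(2·0.979) = 173.3401 Hz.
f_beat = |173.3401 − 166.4| = 6.94 Hz.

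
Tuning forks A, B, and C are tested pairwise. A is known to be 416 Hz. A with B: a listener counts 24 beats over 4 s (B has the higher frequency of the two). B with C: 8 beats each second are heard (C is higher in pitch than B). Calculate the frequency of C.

430 Hz

A–B: Beat frequency = 24/4 = 6 Hz.
B is above A, so f_B = 416 + 6 = 422 Hz.
C is above B, so f_C = 422 + 8 = 430 Hz.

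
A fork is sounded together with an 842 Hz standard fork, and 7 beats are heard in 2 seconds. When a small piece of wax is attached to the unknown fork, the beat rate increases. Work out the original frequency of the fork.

Beat frequency = 7/2 = 3.5 Hz.
|f − 842| = 3.5, so the fork was at either 838.5 Hz or 845.5 Hz.
Loading a fork with wax lowers its frequency; the adjustment lowers the fork's frequency.
The beat rate rose, so the adjustment moved the fork further from 842 Hz — it was already below the reference.

838.5 Hz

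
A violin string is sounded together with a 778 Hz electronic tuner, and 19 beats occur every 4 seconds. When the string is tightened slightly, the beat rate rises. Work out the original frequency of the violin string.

Beat frequency = 19/4 = 4.75 Hz.
|f − 778| = 4.75, so the violin string was at either 773.25 Hz or 782.75 Hz.
Increasing tension raises a string's frequency; the adjustment raises the violin string's frequency.
The beat rate rose, so the adjustment moved the violin string further from 778 Hz — it was already above the reference.

782.75 Hz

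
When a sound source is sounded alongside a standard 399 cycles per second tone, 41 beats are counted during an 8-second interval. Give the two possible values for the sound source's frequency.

Beat frequency = 41/8 = 5.125 Hz.
|f − 399| = 5.125, so f = 399 ± 5.125.

393.875 Hz or 404.125 Hz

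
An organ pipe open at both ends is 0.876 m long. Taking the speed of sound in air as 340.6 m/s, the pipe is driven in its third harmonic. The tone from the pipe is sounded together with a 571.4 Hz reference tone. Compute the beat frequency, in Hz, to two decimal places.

Open pipe: f_n = n·v/(2L) = 3·340.6/(2·0.876) = 583.2192 Hz.
f_beat = |583.2192 − 571.4| = 11.82 Hz.

11.82 Hz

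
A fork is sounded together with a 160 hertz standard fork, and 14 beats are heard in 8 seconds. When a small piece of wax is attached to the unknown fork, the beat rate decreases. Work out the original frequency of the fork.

161.75 Hz

Beat frequency = 14/8 = 1.75 Hz.
|f − 160| = 1.75, so the fork was at either 158.25 Hz or 161.75 Hz.
Loading a fork with wax lowers its frequency; the adjustment lowers the fork's frequency.
The beat rate fell, so the adjustment moved the fork toward 160 Hz — it must have started above the reference.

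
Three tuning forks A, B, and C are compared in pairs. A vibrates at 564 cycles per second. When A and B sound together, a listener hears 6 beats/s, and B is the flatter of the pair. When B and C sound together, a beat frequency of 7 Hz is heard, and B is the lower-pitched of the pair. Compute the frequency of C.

B is below A, so f_B = 564 − 6 = 558 Hz.
C is above B, so f_C = 558 + 7 = 565 Hz.

565 Hz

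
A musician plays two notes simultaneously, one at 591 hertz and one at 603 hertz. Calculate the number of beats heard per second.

12 Hz

f_beat = |f₁ − f₂|.
|591 − 603| = 12 Hz.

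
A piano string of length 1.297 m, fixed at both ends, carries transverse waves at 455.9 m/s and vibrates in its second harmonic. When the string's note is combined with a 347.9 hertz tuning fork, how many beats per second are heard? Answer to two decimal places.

For a string fixed at both ends, f_n = n·v/(2L) = 2·455.9/(2·1.297) = 351.5035 Hz.
f_beat = |351.5035 − 347.9| = 3.60 Hz.

3.60 Hz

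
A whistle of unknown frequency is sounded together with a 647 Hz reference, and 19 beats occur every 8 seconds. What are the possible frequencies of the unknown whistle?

644.625 Hz or 649.375 Hz

Beat frequency = 19/8 = 2.375 Hz.
|f − 647| = 2.375, so f = 647 ± 2.375.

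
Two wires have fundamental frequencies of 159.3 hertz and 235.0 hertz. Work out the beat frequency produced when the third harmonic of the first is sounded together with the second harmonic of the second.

Third harmonic of the first: 3·159.3 = 477.9 Hz.
Second harmonic of the second: 2·235.0 = 470.0 Hz.
f_beat = |477.9 − 470.0| = 7.9 Hz.

7.9 Hz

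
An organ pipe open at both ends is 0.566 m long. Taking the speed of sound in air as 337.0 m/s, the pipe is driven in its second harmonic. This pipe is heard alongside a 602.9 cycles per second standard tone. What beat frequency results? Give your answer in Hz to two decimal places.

7.49 Hz

Open pipe: f_n = n·v/(2L) = 2·337.0/(2·0.566) = 595.4064 Hz.
f_beat = |595.4064 − 602.9| = 7.49 Hz.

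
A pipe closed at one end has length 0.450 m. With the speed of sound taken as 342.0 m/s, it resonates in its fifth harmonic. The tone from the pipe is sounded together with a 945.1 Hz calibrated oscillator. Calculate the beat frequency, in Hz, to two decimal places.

4.90 Hz

Closed pipe (odd harmonics): f_n = n·v/(4L) = 5·342.0/(4·0.450) = 950.0000 Hz.
f_beat = |950.0000 − 945.1| = 4.90 Hz.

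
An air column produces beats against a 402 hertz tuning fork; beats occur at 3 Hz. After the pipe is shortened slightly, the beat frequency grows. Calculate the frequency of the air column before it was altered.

405 Hz

|f − 402| = 3, so the air column was at either 399 Hz or 405 Hz.
A shorter pipe has a higher fundamental; the adjustment raises the air column's frequency.
The beat rate rose, so the adjustment moved the air column further from 402 Hz — it was already above the reference.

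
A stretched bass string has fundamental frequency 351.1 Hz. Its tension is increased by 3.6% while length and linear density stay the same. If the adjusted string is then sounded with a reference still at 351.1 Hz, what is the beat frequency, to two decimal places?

For a string, f ∝ √T, so the new frequency is 351.1·√1.036 = 357.3639 Hz.
f_beat = |357.3639 − 351.1| = 6.26 Hz.

6.26 Hz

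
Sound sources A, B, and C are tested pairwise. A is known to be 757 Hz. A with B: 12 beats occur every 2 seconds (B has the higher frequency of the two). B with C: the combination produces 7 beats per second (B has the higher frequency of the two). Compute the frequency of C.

A–B: Beat frequency = 12/2 = 6 Hz.
B is above A, so f_B = 757 + 6 = 763 Hz.
C is below B, so f_C = 763 − 7 = 756 Hz.

756 Hz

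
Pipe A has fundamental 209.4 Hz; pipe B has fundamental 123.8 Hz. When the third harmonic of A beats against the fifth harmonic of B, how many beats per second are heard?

Third harmonic of the first: 3·209.4 = 628.2 Hz.
Fifth harmonic of the second: 5·123.8 = 619.0 Hz.
f_beat = |628.2 − 619.0| = 9.2 Hz.

9.2 Hz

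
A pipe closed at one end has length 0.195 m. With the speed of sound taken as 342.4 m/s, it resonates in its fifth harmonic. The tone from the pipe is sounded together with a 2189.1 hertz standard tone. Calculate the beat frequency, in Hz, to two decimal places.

5.77 Hz

Closed pipe (odd harmonics): f_n = n·v/(4L) = 5·342.4/(4·0.195) = 2194.8718 Hz.
f_beat = |2194.8718 − 2189.1| = 5.77 Hz.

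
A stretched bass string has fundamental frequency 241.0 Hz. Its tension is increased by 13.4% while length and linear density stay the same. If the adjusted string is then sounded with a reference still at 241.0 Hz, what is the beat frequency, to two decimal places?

For a string, f ∝ √T, so the new frequency is 241.0·√1.134 = 256.6395 Hz.
f_beat = |256.6395 − 241.0| = 15.64 Hz.

15.64 Hz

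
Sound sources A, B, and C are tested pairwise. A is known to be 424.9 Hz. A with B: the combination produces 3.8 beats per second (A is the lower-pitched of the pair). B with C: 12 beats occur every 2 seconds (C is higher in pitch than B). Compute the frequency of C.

434.7 Hz

B is above A, so f_B = 424.9 + 3.8 = 428.7 Hz.
B–C: Beat frequency = 12/2 = 6 Hz.
C is above B, so f_C = 428.7 + 6 = 434.7 Hz.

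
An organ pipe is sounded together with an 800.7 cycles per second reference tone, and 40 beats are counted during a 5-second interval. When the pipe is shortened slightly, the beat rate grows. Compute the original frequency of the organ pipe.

Beat frequency = 40/5 = 8 Hz.
|f − 800.7| = 8, so the organ pipe was at either 792.7 Hz or 808.7 Hz.
A shorter pipe has a higher fundamental; the adjustment raises the organ pipe's frequency.
The beat rate rose, so the adjustment moved the organ pipe further from 800.7 Hz — it was already above the reference.

808.7 Hz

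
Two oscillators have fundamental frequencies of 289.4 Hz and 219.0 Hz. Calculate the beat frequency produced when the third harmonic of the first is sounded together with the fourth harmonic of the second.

Third harmonic of the first: 3·289.4 = 868.2 Hz.
Fourth harmonic of the second: 4·219.0 = 876.0 Hz.
f_beat = |868.2 − 876.0| = 7.8 Hz.

7.8 Hz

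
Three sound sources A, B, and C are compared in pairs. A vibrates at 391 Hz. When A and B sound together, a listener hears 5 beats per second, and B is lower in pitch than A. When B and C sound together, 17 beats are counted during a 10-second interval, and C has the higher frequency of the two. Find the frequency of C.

B is below A, so f_B = 391 − 5 = 386 Hz.
B–C: Beat frequency = 17/10 = 1.7 Hz.
C is above B, so f_C = 386 + 1.7 = 387.7 Hz.

387.7 Hz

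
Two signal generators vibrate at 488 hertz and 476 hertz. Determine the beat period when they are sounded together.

f_beat = |488 − 476| = 12 Hz.
Beat period T = 1 / f_beat = 1 / 12 s.

0.083 s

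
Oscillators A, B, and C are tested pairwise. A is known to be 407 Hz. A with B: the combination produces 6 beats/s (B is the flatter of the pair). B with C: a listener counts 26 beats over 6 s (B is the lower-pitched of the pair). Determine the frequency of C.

B is below A, so f_B = 407 − 6 = 401 Hz.
B–C: Beat frequency = 26/6 = 4.3333 Hz.
C is above B, so f_C = 401 + 4.3333 = 405.3333 Hz.

405.3333 Hz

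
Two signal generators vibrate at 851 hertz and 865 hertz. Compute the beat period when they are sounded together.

f_beat = |851 − 865| = 14 Hz.
Beat period T = 1 / f_beat = 1 / 14 s.

0.071 s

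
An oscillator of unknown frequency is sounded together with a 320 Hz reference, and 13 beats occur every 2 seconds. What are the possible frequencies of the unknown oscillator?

313.5 Hz or 326.5 Hz

Beat frequency = 13/2 = 6.5 Hz.
|f − 320| = 6.5, so f = 320 ± 6.5.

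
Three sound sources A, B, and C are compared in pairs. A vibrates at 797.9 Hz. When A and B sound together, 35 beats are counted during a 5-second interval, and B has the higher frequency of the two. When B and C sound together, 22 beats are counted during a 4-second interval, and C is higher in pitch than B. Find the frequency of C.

810.4 Hz

A–B: Beat frequency = 35/5 = 7 Hz.
B is above A, so f_B = 797.9 + 7 = 804.9 Hz.
B–C: Beat frequency = 22/4 = 5.5 Hz.
C is above B, so f_C = 804.9 + 5.5 = 810.4 Hz.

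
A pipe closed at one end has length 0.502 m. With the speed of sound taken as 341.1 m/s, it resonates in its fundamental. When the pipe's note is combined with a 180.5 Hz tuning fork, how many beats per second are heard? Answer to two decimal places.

10.63 Hz

Closed pipe (odd harmonics): f_n = n·v/(4L) = 1·341.1/(4·0.502) = 169.8705 Hz.
f_beat = |169.8705 − 180.5| = 10.63 Hz.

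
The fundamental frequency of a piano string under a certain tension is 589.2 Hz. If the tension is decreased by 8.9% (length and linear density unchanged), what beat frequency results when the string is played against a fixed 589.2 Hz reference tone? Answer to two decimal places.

26.83 Hz

For a string, f ∝ √T, so the new frequency is 589.2·√0.911 = 562.3697 Hz.
f_beat = |562.3697 − 589.2| = 26.83 Hz.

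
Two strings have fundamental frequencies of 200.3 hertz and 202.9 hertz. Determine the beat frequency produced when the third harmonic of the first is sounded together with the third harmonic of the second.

Third harmonic of the first: 3·200.3 = 600.9 Hz.
Third harmonic of the second: 3·202.9 = 608.7 Hz.
f_beat = |600.9 − 608.7| = 7.8 Hz.

7.8 Hz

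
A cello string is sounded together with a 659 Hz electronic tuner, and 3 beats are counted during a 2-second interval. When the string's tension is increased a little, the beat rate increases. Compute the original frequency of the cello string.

660.5 Hz

Beat frequency = 3/2 = 1.5 Hz.
|f − 659| = 1.5, so the cello string was at either 657.5 Hz or 660.5 Hz.
Higher tension means higher frequency; the adjustment raises the cello string's frequency.
The beat rate rose, so the adjustment moved the cello string further from 659 Hz — it was already above the reference.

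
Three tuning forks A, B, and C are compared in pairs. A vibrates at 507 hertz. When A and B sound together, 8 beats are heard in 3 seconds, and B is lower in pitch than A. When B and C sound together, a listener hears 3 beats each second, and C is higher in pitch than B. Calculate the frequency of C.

507.3333 Hz

A–B: Beat frequency = 8/3 = 2.6667 Hz.
B is below A, so f_B = 507 − 2.6667 = 504.3333 Hz.
C is above B, so f_C = 504.3333 + 3 = 507.3333 Hz.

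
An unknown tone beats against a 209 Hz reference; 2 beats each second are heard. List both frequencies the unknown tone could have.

|f − 209| = 2, so f = 209 ± 2.

207 Hz or 211 Hz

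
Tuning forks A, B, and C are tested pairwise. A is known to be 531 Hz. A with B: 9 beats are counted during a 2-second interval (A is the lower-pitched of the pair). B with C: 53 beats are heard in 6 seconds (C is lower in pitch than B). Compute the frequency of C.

526.6667 Hz

A–B: Beat frequency = 9/2 = 4.5 Hz.
B is above A, so f_B = 531 + 4.5 = 535.5 Hz.
B–C: Beat frequency = 53/6 = 8.8333 Hz.
C is below B, so f_C = 535.5 − 8.8333 = 526.6667 Hz.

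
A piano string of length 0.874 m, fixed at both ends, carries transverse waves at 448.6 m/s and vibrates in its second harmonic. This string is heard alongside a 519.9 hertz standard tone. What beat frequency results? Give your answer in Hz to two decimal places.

6.63 Hz

For a string fixed at both ends, f_n = n·v/(2L) = 2·448.6/(2·0.874) = 513.2723 Hz.
f_beat = |513.2723 − 519.9| = 6.63 Hz.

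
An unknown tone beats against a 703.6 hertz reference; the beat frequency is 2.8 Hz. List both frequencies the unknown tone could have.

700.8 Hz or 706.4 Hz

|f − 703.6| = 2.8, so f = 703.6 ± 2.8.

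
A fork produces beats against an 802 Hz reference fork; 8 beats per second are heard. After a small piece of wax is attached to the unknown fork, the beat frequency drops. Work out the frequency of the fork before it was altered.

|f − 802| = 8, so the fork was at either 794 Hz or 810 Hz.
Loading a fork with wax lowers its frequency; the adjustment lowers the fork's frequency.
The beat rate fell, so the adjustment moved the fork toward 802 Hz — it must have started above the reference.

810 Hz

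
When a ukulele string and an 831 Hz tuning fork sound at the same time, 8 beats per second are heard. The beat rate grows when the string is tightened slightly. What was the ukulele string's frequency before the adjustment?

839 Hz

|f − 831| = 8, so the ukulele string was at either 823 Hz or 839 Hz.
Increasing tension raises a string's frequency; the adjustment raises the ukulele string's frequency.
The beat rate rose, so the adjustment moved the ukulele string further from 831 Hz — it was already above the reference.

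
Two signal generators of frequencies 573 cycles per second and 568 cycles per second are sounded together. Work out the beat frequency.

The beat frequency equals the magnitude of the frequency difference.
|573 − 568| = 5 Hz.

5 Hz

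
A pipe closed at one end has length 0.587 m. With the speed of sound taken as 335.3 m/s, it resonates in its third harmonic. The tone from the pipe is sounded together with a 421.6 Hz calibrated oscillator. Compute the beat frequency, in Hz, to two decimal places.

Closed pipe (odd harmonics): f_n = n·v/(4L) = 3·335.3/(4·0.587) = 428.4072 Hz.
f_beat = |428.4072 − 421.6| = 6.81 Hz.

6.81 Hz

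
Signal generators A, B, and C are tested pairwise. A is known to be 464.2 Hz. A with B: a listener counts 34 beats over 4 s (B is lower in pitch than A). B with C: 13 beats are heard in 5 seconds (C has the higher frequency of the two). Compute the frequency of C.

A–B: Beat frequency = 34/4 = 8.5 Hz.
B is below A, so f_B = 464.2 − 8.5 = 455.7 Hz.
B–C: Beat frequency = 13/5 = 2.6 Hz.
C is above B, so f_C = 455.7 + 2.6 = 458.3 Hz.

458.3 Hz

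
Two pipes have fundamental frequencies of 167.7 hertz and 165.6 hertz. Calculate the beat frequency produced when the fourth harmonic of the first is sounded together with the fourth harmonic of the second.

Fourth harmonic of the first: 4·167.7 = 670.8 Hz.
Fourth harmonic of the second: 4·165.6 = 662.4 Hz.
f_beat = |670.8 − 662.4| = 8.4 Hz.

8.4 Hz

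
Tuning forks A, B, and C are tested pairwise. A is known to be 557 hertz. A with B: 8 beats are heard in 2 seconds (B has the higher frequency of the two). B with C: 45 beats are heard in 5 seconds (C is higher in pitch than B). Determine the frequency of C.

570 Hz

A–B: Beat frequency = 8/2 = 4 Hz.
B is above A, so f_B = 557 + 4 = 561 Hz.
B–C: Beat frequency = 45/5 = 9 Hz.
C is above B, so f_C = 561 + 9 = 570 Hz.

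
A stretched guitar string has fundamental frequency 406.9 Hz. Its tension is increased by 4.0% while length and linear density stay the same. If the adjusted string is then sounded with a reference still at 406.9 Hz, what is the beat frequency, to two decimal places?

8.06 Hz

For a string, f ∝ √T, so the new frequency is 406.9·√1.040 = 414.9582 Hz.
f_beat = |414.9582 − 406.9| = 8.06 Hz.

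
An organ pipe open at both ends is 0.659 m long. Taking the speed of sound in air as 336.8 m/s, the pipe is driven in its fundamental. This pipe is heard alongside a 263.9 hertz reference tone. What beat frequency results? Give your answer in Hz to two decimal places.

Open pipe: f_n = n·v/(2L) = 1·336.8/(2·0.659) = 255.5387 Hz.
f_beat = |255.5387 − 263.9| = 8.36 Hz.

8.36 Hz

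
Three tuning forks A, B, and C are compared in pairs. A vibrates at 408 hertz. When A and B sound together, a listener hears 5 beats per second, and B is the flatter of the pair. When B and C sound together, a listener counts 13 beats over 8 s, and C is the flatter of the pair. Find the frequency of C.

B is below A, so f_B = 408 − 5 = 403 Hz.
B–C: Beat frequency = 13/8 = 1.625 Hz.
C is below B, so f_C = 403 − 1.625 = 401.375 Hz.

401.375 Hz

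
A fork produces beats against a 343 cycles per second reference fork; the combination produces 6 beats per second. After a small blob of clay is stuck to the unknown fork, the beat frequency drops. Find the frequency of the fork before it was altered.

349 Hz

|f − 343| = 6, so the fork was at either 337 Hz or 349 Hz.
Adding mass to a fork lowers its frequency; the adjustment lowers the fork's frequency.
The beat rate fell, so the adjustment moved the fork toward 343 Hz — it must have started above the reference.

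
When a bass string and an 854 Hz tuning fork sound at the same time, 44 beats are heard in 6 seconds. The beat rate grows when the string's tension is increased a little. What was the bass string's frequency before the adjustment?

Beat frequency = 44/6 = 7.3333 Hz.
|f − 854| = 7.3333, so the bass string was at either 846.6667 Hz or 861.3333 Hz.
Higher tension means higher frequency; the adjustment raises the bass string's frequency.
The beat rate rose, so the adjustment moved the bass string further from 854 Hz — it was already above the reference.

861.3333 Hz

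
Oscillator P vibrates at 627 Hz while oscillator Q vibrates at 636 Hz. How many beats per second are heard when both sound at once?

9 Hz

Beats arise from superposition of two nearby frequencies; the beat rate is |f₁ − f₂|.
|627 − 636| = 9 Hz.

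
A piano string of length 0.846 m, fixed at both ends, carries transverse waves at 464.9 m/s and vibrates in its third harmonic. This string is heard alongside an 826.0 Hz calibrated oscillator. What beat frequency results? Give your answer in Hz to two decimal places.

For a string fixed at both ends, f_n = n·v/(2L) = 3·464.9/(2·0.846) = 824.2908 Hz.
f_beat = |824.2908 − 826.0| = 1.71 Hz.

1.71 Hz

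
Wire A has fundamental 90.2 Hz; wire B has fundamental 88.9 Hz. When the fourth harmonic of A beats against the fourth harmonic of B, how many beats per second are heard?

Fourth harmonic of the first: 4·90.2 = 360.8 Hz.
Fourth harmonic of the second: 4·88.9 = 355.6 Hz.
f_beat = |360.8 − 355.6| = 5.2 Hz.

5.2 Hz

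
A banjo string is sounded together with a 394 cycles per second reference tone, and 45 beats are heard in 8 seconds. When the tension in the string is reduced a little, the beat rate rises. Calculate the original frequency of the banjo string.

388.375 Hz

Beat frequency = 45/8 = 5.625 Hz.
|f − 394| = 5.625, so the banjo string was at either 388.375 Hz or 399.625 Hz.
Lower tension means lower frequency; the adjustment lowers the banjo string's frequency.
The beat rate rose, so the adjustment moved the banjo string further from 394 Hz — it was already below the reference.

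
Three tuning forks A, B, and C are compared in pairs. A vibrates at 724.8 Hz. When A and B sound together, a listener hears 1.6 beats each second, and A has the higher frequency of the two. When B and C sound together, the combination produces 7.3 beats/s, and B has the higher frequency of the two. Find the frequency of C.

715.9 Hz

B is below A, so f_B = 724.8 − 1.6 = 723.2 Hz.
C is below B, so f_C = 723.2 − 7.3 = 715.9 Hz.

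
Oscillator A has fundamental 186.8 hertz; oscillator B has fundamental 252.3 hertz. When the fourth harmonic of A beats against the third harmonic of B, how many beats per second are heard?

Fourth harmonic of the first: 4·186.8 = 747.2 Hz.
Third harmonic of the second: 3·252.3 = 756.9 Hz.
f_beat = |747.2 − 756.9| = 9.7 Hz.

9.7 Hz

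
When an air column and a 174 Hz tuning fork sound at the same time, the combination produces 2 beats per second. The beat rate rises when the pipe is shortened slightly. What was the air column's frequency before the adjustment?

176 Hz

|f − 174| = 2, so the air column was at either 172 Hz or 176 Hz.
A shorter pipe has a higher fundamental; the adjustment raises the air column's frequency.
The beat rate rose, so the adjustment moved the air column further from 174 Hz — it was already above the reference.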